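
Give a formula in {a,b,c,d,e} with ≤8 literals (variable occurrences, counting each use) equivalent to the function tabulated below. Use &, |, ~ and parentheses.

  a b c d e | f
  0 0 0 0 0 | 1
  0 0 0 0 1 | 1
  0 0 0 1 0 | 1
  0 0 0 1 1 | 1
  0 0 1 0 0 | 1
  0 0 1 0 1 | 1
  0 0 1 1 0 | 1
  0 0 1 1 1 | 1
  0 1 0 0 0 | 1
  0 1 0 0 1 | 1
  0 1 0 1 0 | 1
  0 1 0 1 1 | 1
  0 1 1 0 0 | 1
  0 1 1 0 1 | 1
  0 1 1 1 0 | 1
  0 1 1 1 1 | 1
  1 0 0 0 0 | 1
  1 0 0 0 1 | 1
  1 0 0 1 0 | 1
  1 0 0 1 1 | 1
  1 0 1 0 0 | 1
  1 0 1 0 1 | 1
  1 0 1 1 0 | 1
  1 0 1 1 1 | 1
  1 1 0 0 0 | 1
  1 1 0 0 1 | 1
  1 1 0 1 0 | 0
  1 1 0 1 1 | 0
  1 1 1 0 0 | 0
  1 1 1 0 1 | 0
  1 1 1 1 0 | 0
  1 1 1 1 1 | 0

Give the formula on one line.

  ~c = 11110000111100001111000011110000
  ~d = 11001100110011001100110011001100
  (~c & ~d) = 11000000110000001100000011000000
  ~a = 11111111111111110000000000000000
  ~b = 11111111000000001111111100000000
  (d & ~b) = 00110011000000000011001100000000
  (~a | (d & ~b)) = 11111111111111110011001100000000
  ((~a | (d & ~b)) | ~b) = 11111111111111111111111100000000
  ((~c & ~d) | ((~a | (d & ~b)) | ~b)) = 11111111111111111111111111000000

((~c & ~d) | ((~a | (d & ~b)) | ~b))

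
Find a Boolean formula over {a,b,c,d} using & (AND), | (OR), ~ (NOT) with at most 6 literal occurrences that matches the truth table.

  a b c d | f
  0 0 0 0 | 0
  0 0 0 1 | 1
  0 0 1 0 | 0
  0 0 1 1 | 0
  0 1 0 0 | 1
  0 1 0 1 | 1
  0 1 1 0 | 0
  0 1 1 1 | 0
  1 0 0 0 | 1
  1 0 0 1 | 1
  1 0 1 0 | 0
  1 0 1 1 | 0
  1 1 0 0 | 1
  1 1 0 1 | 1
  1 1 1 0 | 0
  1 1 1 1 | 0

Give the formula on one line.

(~c & (b | (a | d)))

  ~c = 1100110011001100
  (a | d) = 0101010111111111
  (b | (a | d)) = 0101111111111111
  (~c & (b | (a | d))) = 0100110011001100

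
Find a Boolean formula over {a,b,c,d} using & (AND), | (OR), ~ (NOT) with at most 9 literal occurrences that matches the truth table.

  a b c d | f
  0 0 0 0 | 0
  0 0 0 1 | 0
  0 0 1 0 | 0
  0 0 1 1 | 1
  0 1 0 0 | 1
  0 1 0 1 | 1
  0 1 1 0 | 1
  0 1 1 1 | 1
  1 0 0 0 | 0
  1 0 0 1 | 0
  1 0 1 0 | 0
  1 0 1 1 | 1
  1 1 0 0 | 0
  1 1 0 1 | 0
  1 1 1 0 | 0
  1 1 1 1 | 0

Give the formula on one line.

((~b & (c & (d | ~c))) | (b & ~a))

  ~b = 1111000011110000
  ~c = 1100110011001100
  (d | ~c) = 1101110111011101
  (c & (d | ~c)) = 0001000100010001
  (~b & (c & (d | ~c))) = 0001000000010000
  ~a = 1111111100000000
  (b & ~a) = 0000111100000000
  ((~b & (c & (d | ~c))) | (b & ~a)) = 0001111100010000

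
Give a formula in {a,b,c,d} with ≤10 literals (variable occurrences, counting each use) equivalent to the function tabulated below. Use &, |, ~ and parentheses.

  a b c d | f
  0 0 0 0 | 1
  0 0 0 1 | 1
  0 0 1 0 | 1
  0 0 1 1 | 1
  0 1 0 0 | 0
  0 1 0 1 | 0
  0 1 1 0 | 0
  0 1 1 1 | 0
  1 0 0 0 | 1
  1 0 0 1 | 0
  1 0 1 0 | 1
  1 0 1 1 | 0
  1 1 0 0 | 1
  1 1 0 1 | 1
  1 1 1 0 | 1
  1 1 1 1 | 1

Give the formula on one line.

((~b & (~d | (((d | b) | ~c) & ~a))) | (b & a))

  ~b = 1111000011110000
  ~d = 1010101010101010
  (d | b) = 0101111101011111
  ~c = 1100110011001100
  ((d | b) | ~c) = 1101111111011111
  ~a = 1111111100000000
  (((d | b) | ~c) & ~a) = 1101111100000000
  (~d | (((d | b) | ~c) & ~a)) = 1111111110101010
  (~b & (~d | (((d | b) | ~c) & ~a))) = 1111000010100000
  (b & a) = 0000000000001111
  ((~b & (~d | (((d | b) | ~c) & ~a))) | (b & a)) = 1111000010101111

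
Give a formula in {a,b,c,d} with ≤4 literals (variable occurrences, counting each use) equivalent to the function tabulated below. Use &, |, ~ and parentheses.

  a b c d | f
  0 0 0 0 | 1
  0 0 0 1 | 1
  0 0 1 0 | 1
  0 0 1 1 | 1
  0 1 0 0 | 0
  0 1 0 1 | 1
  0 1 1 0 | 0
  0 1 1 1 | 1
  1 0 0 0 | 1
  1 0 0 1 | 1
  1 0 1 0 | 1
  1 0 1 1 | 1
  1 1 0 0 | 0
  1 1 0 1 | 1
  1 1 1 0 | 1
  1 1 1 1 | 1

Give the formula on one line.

((d | ~b) | (c & a))

  ~b = 1111000011110000
  (d | ~b) = 1111010111110101
  (c & a) = 0000000000110011
  ((d | ~b) | (c & a)) = 1111010111110111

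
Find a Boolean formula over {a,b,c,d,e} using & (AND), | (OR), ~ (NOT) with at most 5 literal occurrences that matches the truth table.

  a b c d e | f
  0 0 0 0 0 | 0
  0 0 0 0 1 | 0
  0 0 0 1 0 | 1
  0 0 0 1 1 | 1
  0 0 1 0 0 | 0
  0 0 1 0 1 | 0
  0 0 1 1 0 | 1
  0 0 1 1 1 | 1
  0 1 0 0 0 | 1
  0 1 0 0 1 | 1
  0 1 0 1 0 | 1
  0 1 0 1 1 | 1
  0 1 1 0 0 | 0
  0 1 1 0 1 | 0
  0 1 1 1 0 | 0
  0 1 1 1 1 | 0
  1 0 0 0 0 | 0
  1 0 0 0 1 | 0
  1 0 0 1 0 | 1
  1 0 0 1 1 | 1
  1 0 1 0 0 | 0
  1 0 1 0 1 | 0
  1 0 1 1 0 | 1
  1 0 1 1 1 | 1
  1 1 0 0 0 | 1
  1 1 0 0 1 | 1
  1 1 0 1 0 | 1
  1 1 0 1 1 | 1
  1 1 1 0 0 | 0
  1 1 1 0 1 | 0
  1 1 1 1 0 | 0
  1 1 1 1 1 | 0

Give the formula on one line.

  ~c = 11110000111100001111000011110000
  (~c & b) = 00000000111100000000000011110000
  ~b = 11111111000000001111111100000000
  (~b & d) = 00110011000000000011001100000000
  ((~c & b) | (~b & d)) = 00110011111100000011001111110000

((~c & b) | (~b & d))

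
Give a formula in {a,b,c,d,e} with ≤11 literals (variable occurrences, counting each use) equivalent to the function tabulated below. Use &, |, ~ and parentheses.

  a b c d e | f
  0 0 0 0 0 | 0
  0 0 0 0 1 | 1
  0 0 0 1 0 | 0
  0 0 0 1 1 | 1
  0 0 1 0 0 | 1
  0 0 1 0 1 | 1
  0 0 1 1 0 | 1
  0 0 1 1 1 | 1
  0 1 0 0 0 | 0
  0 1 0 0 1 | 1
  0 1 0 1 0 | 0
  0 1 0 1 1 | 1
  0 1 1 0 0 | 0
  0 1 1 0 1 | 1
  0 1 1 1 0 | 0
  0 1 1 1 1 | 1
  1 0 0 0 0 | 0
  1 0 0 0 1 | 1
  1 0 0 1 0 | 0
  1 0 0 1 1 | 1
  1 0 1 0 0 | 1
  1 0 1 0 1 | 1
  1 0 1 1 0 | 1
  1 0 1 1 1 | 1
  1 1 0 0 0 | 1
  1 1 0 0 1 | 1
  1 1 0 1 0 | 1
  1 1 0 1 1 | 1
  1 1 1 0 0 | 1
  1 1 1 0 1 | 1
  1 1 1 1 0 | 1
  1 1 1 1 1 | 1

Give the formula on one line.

((b & e) | (((b | c) | (~b & e)) & (a | ~b)))

  (b & e) = 00000000010101010000000001010101
  (b | c) = 00001111111111110000111111111111
  ~b = 11111111000000001111111100000000
  (~b & e) = 01010101000000000101010100000000
  ((b | c) | (~b & e)) = 01011111111111110101111111111111
  (a | ~b) = 11111111000000001111111111111111
  (((b | c) | (~b & e)) & (a | ~b)) = 01011111000000000101111111111111
  ((b & e) | (((b | c) | (~b & e)) & (a | ~b))) = 01011111010101010101111111111111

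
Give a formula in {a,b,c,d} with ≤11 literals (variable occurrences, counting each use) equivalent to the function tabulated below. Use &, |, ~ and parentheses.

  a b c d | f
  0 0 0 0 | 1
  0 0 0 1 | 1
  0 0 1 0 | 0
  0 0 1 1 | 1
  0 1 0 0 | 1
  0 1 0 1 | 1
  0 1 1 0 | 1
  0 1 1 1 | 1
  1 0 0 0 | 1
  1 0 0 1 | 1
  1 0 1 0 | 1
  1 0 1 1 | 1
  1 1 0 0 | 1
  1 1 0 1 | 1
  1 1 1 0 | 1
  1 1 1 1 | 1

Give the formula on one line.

  ~a = 1111111100000000
  ~b = 1111000011110000
  (a & ~b) = 0000000011110000
  ~c = 1100110011001100
  (~c | d) = 1101110111011101
  ((a & ~b) | (~c | d)) = 1101110111111101
  (((a & ~b) | (~c | d)) | a) = 1101110111111111
  (~a & (((a & ~b) | (~c | d)) | a)) = 1101110100000000
  ((~a & (((a & ~b) | (~c | d)) | a)) | a) = 1101110111111111
  (c & b) = 0000001100000011
  (((~a & (((a & ~b) | (~c | d)) | a)) | a) | (c & b)) = 1101111111111111

(((~a & (((a & ~b) | (~c | d)) | a)) | a) | (c & b))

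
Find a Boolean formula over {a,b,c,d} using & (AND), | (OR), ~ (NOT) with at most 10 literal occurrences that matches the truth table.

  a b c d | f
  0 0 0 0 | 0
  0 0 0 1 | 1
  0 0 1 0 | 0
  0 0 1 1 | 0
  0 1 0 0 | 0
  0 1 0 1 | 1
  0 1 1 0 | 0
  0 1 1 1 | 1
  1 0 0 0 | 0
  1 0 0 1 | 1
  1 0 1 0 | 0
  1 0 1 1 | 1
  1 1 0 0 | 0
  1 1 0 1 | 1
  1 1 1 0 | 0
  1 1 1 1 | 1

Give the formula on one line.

  ~c = 1100110011001100
  ~d = 1010101010101010
  (~c & ~d) = 1000100010001000
  (a & d) = 0000000001010101
  ((~c & ~d) | (a & d)) = 1000100011011101
  (d & ~c) = 0100010001000100
  (((~c & ~d) | (a & d)) | (d & ~c)) = 1100110011011101
  ((((~c & ~d) | (a & d)) | (d & ~c)) | b) = 1100111111011111
  (d & ((((~c & ~d) | (a & d)) | (d & ~c)) | b)) = 0100010101010101

(d & ((((~c & ~d) | (a & d)) | (d & ~c)) | b))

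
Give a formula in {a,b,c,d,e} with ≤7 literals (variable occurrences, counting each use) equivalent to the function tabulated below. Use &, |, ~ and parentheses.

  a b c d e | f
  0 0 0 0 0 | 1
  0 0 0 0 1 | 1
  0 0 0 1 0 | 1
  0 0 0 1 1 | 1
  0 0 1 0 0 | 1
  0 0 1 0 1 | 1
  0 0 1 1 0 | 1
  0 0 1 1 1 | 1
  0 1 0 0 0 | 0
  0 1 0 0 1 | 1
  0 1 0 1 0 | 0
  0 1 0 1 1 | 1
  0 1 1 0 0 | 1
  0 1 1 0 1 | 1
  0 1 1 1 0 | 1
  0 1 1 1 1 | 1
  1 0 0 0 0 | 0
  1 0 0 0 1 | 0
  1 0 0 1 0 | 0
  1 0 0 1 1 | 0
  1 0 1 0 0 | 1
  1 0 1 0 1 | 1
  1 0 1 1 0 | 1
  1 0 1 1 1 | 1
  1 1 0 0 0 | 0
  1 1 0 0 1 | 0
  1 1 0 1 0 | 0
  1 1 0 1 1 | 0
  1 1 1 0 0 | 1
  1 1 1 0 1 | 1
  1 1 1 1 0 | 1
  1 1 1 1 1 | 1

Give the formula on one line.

(((~b | (e & b)) & ~a) | (c & (~e | a)))

  ~b = 11111111000000001111111100000000
  (e & b) = 00000000010101010000000001010101
  (~b | (e & b)) = 11111111010101011111111101010101
  ~a = 11111111111111110000000000000000
  ((~b | (e & b)) & ~a) = 11111111010101010000000000000000
  ~e = 10101010101010101010101010101010
  (~e | a) = 10101010101010101111111111111111
  (c & (~e | a)) = 00001010000010100000111100001111
  (((~b | (e & b)) & ~a) | (c & (~e | a))) = 11111111010111110000111100001111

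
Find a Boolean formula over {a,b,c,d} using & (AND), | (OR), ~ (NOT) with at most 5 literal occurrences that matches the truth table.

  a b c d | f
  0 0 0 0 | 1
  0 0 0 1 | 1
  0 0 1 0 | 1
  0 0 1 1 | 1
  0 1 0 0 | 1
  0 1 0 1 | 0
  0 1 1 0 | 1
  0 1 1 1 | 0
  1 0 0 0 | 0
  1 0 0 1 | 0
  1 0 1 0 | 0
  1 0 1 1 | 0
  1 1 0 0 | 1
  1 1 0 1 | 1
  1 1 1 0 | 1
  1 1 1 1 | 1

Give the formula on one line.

  ~b = 1111000011110000
  ~a = 1111111100000000
  (~b & ~a) = 1111000000000000
  ~d = 1010101010101010
  (a | ~d) = 1010101011111111
  ((a | ~d) & b) = 0000101000001111
  ((~b & ~a) | ((a | ~d) & b)) = 1111101000001111

((~b & ~a) | ((a | ~d) & b))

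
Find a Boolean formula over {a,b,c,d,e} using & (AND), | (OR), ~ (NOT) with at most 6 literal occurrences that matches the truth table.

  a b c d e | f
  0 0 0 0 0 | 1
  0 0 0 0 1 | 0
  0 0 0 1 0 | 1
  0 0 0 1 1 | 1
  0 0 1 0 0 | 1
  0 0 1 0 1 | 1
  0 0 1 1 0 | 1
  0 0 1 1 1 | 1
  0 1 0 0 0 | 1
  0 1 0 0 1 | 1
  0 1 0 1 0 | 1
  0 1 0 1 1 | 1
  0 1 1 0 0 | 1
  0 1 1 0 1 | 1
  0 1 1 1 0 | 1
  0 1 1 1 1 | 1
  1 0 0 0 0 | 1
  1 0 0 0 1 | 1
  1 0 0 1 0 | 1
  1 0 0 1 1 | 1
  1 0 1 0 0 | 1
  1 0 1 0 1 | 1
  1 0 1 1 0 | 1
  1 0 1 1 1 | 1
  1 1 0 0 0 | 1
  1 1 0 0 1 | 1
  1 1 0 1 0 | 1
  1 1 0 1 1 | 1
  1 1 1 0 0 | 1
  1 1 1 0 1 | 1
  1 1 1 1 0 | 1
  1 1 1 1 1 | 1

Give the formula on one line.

  ~d = 11001100110011001100110011001100
  (~d & a) = 00000000000000001100110011001100
  ~e = 10101010101010101010101010101010
  ((~d & a) | ~e) = 10101010101010101110111011101110
  (d | b) = 00110011111111110011001111111111
  (c | (d | b)) = 00111111111111110011111111111111
  (((~d & a) | ~e) | (c | (d | b))) = 10111111111111111111111111111111

(((~d & a) | ~e) | (c | (d | b)))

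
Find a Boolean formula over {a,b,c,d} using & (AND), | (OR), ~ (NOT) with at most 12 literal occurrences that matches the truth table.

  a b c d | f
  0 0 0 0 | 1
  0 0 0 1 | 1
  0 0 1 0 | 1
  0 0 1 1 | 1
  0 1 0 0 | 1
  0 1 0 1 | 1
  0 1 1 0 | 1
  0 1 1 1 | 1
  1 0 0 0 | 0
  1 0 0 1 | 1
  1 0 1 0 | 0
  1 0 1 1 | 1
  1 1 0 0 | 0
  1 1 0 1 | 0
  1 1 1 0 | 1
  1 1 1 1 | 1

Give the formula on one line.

  ~b = 1111000011110000
  (a & d) = 0000000001010101
  ~a = 1111111100000000
  ~d = 1010101010101010
  (~a & ~d) = 1010101000000000
  ((a & d) | (~a & ~d)) = 1010101001010101
  (a & ((a & d) | (~a & ~d))) = 0000000001010101
  (~b & (a & ((a & d) | (~a & ~d)))) = 0000000001010000
  (b & c) = 0000001100000011
  (~a | (b & c)) = 1111111100000011
  ((~b & (a & ((a & d) | (~a & ~d)))) | (~a | (b & c))) = 1111111101010011

((~b & (a & ((a & d) | (~a & ~d)))) | (~a | (b & c)))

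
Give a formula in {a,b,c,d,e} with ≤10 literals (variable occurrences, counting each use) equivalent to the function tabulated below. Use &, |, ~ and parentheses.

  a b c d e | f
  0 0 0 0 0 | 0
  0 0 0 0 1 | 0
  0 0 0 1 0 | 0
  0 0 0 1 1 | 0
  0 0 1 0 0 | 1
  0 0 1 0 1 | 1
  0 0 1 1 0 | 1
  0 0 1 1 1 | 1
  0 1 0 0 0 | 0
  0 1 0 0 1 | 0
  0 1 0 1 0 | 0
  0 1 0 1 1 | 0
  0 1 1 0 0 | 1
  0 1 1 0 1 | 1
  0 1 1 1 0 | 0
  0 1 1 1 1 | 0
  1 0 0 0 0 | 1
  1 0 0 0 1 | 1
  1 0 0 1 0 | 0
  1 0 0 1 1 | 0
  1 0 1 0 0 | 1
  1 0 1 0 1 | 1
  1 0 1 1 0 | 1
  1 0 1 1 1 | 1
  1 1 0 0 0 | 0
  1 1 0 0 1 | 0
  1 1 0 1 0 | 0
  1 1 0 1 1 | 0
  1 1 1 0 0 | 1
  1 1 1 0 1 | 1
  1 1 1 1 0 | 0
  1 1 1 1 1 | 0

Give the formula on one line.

  (b & d) = 00000000001100110000000000110011
  ~b = 11111111000000001111111100000000
  (c | ~b) = 11111111000011111111111100001111
  ((b & d) | (c | ~b)) = 11111111001111111111111100111111
  (b | a) = 00000000111111111111111111111111
  ~d = 11001100110011001100110011001100
  ((b | a) & ~d) = 00000000110011001100110011001100
  (c & ~b) = 00001111000000000000111100000000
  (((b | a) & ~d) | (c & ~b)) = 00001111110011001100111111001100
  (((b & d) | (c | ~b)) & (((b | a) & ~d) | (c & ~b))) = 00001111000011001100111100001100

(((b & d) | (c | ~b)) & (((b | a) & ~d) | (c & ~b)))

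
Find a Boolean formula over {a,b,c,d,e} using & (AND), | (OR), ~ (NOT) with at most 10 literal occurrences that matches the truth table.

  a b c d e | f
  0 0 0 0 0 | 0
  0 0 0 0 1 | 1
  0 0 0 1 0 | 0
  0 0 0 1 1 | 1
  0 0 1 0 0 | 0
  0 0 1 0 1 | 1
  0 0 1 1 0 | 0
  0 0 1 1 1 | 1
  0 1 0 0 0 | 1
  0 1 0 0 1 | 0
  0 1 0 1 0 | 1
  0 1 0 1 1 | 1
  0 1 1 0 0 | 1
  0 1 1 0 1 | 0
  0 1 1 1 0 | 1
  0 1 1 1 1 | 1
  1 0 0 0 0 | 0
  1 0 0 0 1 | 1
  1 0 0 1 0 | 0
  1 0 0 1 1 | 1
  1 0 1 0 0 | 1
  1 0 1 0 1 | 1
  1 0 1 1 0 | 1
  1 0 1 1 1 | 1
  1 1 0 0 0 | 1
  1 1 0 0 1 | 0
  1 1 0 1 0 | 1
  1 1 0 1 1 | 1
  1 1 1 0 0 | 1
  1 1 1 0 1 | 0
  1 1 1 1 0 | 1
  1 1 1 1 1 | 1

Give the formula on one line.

(((d | ~b) | ~e) & ((e | b) | ((~c | a) & c)))

  ~b = 11111111000000001111111100000000
  (d | ~b) = 11111111001100111111111100110011
  ~e = 10101010101010101010101010101010
  ((d | ~b) | ~e) = 11111111101110111111111110111011
  (e | b) = 01010101111111110101010111111111
  ~c = 11110000111100001111000011110000
  (~c | a) = 11110000111100001111111111111111
  ((~c | a) & c) = 00000000000000000000111100001111
  ((e | b) | ((~c | a) & c)) = 01010101111111110101111111111111
  (((d | ~b) | ~e) & ((e | b) | ((~c | a) & c))) = 01010101101110110101111110111011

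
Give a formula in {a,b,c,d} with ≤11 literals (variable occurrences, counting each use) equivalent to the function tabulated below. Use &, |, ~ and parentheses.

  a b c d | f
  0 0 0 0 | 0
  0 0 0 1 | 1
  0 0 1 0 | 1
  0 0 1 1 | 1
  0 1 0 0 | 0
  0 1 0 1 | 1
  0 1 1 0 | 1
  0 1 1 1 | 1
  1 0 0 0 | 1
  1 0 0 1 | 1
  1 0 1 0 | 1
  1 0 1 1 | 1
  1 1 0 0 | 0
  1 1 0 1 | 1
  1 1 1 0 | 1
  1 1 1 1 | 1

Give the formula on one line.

  ~c = 1100110011001100
  ~b = 1111000011110000
  (~b & c) = 0011000000110000
  (~c & d) = 0100010001000100
  ((~b & c) | (~c & d)) = 0111010001110100
  (~c & ((~b & c) | (~c & d))) = 0100010001000100
  (a & ~b) = 0000000011110000
  ((a & ~b) | c) = 0011001111110011
  ((~c & ((~b & c) | (~c & d))) | ((a & ~b) | c)) = 0111011111110111

((~c & ((~b & c) | (~c & d))) | ((a & ~b) | c))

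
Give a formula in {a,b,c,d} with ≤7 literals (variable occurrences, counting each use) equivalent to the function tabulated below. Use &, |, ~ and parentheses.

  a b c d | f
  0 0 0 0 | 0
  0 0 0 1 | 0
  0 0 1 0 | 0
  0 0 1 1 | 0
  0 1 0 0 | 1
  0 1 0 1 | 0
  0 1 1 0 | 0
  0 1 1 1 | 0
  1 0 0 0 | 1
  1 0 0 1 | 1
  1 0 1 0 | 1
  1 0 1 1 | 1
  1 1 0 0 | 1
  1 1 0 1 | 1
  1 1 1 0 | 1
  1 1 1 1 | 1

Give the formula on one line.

((~d & (~c & b)) | a)

  ~d = 1010101010101010
  ~c = 1100110011001100
  (~c & b) = 0000110000001100
  (~d & (~c & b)) = 0000100000001000
  ((~d & (~c & b)) | a) = 0000100011111111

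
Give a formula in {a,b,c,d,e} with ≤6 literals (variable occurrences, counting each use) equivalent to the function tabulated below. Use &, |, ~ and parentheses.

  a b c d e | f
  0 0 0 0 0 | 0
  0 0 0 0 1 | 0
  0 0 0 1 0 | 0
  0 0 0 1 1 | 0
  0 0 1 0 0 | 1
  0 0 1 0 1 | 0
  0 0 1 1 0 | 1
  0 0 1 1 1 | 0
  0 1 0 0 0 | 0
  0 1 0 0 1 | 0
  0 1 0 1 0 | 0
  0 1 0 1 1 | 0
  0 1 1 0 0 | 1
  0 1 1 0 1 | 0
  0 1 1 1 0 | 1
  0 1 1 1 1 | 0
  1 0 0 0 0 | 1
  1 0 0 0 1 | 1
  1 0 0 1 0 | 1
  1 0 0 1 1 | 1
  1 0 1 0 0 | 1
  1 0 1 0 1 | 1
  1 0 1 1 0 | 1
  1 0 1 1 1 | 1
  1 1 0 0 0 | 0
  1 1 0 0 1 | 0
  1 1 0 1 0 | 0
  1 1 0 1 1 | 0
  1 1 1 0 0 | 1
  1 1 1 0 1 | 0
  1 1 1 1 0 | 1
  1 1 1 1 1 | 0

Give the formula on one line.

  ~e = 10101010101010101010101010101010
  (c & ~e) = 00001010000010100000101000001010
  ~b = 11111111000000001111111100000000
  (a & ~b) = 00000000000000001111111100000000
  ((c & ~e) | (a & ~b)) = 00001010000010101111111100001010

((c & ~e) | (a & ~b))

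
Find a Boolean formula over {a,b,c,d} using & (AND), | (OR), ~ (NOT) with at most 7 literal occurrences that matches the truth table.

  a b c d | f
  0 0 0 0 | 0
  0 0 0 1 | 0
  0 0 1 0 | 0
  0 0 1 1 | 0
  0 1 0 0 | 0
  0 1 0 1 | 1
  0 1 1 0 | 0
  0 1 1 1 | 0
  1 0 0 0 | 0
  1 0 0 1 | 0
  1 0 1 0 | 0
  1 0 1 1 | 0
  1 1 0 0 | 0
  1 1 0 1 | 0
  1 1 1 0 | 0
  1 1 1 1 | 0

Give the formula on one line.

((~c & (a | (d & b))) & (~a & b))

  ~c = 1100110011001100
  (d & b) = 0000010100000101
  (a | (d & b)) = 0000010111111111
  (~c & (a | (d & b))) = 0000010011001100
  ~a = 1111111100000000
  (~a & b) = 0000111100000000
  ((~c & (a | (d & b))) & (~a & b)) = 0000010000000000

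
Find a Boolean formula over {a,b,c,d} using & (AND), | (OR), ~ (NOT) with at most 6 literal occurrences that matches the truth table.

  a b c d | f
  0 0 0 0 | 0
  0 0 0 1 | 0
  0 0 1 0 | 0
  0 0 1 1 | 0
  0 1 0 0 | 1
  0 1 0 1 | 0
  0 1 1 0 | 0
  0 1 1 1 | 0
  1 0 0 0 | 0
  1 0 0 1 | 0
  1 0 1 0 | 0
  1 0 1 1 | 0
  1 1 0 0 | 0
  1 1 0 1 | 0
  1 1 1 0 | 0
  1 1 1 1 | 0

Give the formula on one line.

  ~d = 1010101010101010
  ~a = 1111111100000000
  (b & ~a) = 0000111100000000
  (~d & (b & ~a)) = 0000101000000000
  ~c = 1100110011001100
  ((~d & (b & ~a)) & ~c) = 0000100000000000

((~d & (b & ~a)) & ~c)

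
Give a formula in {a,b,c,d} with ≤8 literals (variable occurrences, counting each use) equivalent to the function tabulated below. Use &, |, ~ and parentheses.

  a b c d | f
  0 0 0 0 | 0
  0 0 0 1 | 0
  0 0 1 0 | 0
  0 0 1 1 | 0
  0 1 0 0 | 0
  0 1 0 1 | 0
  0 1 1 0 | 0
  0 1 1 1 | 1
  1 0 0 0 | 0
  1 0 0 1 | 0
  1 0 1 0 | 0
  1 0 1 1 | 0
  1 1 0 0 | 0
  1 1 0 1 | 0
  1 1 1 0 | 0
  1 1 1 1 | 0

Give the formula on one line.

(((d | ~b) & c) & (c & ((b | ~c) & ~a)))

  ~b = 1111000011110000
  (d | ~b) = 1111010111110101
  ((d | ~b) & c) = 0011000100110001
  ~c = 1100110011001100
  (b | ~c) = 1100111111001111
  ~a = 1111111100000000
  ((b | ~c) & ~a) = 1100111100000000
  (c & ((b | ~c) & ~a)) = 0000001100000000
  (((d | ~b) & c) & (c & ((b | ~c) & ~a))) = 0000000100000000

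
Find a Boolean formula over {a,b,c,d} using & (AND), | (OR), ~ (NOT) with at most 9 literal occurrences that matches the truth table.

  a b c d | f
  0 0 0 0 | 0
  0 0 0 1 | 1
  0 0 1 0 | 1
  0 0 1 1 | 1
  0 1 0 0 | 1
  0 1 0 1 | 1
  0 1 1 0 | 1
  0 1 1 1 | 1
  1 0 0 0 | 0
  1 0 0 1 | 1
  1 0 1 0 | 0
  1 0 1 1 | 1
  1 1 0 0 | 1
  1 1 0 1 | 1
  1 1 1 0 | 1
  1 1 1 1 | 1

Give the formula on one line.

  (c | d) = 0111011101110111
  ~a = 1111111100000000
  (~a | b) = 1111111100001111
  (d | (~a | b)) = 1111111101011111
  ((c | d) & (d | (~a | b))) = 0111011101010111
  (((c | d) & (d | (~a | b))) | b) = 0111111101011111

(((c | d) & (d | (~a | b))) | b)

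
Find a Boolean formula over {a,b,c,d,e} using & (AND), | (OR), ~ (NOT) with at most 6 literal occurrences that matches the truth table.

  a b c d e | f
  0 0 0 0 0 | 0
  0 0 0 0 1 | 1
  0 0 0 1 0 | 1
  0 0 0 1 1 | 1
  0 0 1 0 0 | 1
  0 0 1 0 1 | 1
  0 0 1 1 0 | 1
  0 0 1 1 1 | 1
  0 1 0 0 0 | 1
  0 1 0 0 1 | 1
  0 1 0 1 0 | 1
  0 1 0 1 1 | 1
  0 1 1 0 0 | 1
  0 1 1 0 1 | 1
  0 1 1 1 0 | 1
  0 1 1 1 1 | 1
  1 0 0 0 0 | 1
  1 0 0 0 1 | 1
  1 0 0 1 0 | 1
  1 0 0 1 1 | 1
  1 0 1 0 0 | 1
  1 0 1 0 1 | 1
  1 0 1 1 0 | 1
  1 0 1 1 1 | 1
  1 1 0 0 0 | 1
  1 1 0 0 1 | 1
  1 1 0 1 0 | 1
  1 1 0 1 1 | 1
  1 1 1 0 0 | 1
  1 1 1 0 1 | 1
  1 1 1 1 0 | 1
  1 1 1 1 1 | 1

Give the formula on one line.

((b | (c | a)) | (d | e))

  (c | a) = 00001111000011111111111111111111
  (b | (c | a)) = 00001111111111111111111111111111
  (d | e) = 01110111011101110111011101110111
  ((b | (c | a)) | (d | e)) = 01111111111111111111111111111111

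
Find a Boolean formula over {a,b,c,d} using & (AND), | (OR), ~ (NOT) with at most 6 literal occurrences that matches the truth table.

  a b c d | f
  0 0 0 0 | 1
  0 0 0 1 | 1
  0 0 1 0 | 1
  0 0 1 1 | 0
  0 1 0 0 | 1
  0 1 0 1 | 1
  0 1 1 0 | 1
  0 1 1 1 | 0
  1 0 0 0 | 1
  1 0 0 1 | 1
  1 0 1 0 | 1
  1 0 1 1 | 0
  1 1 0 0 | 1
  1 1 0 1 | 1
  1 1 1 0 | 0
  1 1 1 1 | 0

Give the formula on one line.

  ~a = 1111111100000000
  ~b = 1111000011110000
  (c | d) = 0111011101110111
  (~b & (c | d)) = 0111000001110000
  (~a | (~b & (c | d))) = 1111111101110000
  ~d = 1010101010101010
  ((~a | (~b & (c | d))) & ~d) = 1010101000100000
  ~c = 1100110011001100
  (((~a | (~b & (c | d))) & ~d) | ~c) = 1110111011101100

(((~a | (~b & (c | d))) & ~d) | ~c)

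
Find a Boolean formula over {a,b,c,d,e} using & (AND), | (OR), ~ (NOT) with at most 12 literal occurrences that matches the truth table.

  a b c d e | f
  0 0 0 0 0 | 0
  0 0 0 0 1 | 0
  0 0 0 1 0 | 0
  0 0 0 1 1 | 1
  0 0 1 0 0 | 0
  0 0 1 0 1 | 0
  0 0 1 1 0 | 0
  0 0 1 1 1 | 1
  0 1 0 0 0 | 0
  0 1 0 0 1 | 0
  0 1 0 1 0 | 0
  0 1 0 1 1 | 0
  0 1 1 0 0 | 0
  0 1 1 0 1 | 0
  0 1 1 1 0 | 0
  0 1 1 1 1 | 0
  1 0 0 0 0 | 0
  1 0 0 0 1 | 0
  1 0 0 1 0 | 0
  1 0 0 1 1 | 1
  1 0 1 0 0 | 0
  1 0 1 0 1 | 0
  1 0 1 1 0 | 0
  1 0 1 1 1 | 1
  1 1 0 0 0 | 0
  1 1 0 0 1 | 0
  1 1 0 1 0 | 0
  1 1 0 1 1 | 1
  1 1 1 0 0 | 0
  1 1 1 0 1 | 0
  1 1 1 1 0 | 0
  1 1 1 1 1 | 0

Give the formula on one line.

((((~c & a) & (d & (c | e))) | (~b & e)) & (d | ~e))

  ~c = 11110000111100001111000011110000
  (~c & a) = 00000000000000001111000011110000
  (c | e) = 01011111010111110101111101011111
  (d & (c | e)) = 00010011000100110001001100010011
  ((~c & a) & (d & (c | e))) = 00000000000000000001000000010000
  ~b = 11111111000000001111111100000000
  (~b & e) = 01010101000000000101010100000000
  (((~c & a) & (d & (c | e))) | (~b & e)) = 01010101000000000101010100010000
  ~e = 10101010101010101010101010101010
  (d | ~e) = 10111011101110111011101110111011
  ((((~c & a) & (d & (c | e))) | (~b & e)) & (d | ~e)) = 00010001000000000001000100010000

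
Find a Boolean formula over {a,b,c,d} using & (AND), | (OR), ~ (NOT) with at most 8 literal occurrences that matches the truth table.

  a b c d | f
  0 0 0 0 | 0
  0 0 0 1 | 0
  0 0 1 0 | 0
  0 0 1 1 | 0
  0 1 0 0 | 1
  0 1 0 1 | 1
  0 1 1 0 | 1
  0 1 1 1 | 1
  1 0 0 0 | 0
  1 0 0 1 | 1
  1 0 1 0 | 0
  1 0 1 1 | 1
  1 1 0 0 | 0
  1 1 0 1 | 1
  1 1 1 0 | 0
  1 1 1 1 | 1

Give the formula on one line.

((d & a) | (b & (~a | ~b)))

  (d & a) = 0000000001010101
  ~a = 1111111100000000
  ~b = 1111000011110000
  (~a | ~b) = 1111111111110000
  (b & (~a | ~b)) = 0000111100000000
  ((d & a) | (b & (~a | ~b))) = 0000111101010101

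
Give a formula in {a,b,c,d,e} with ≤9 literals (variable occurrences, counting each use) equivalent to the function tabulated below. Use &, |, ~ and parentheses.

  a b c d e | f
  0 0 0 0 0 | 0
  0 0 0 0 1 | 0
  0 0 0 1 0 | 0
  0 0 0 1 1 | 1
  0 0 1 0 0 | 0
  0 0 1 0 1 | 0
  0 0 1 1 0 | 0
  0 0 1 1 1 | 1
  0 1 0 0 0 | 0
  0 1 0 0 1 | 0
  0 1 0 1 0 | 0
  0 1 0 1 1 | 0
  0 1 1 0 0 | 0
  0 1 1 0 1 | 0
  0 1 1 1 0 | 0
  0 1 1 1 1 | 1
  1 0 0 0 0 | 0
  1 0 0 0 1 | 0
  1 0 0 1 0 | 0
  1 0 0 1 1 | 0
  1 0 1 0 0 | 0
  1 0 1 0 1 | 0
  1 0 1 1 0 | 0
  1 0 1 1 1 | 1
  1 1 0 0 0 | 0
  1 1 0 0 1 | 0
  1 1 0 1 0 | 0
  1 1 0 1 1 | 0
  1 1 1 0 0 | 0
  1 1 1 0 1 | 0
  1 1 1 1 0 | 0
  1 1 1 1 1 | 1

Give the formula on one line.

  (a & e) = 00000000000000000101010101010101
  ((a & e) & c) = 00000000000000000000010100000101
  (((a & e) & c) & d) = 00000000000000000000000100000001
  ~b = 11111111000000001111111100000000
  (~b | c) = 11111111000011111111111100001111
  ~a = 11111111111111110000000000000000
  (e & d) = 00010001000100010001000100010001
  (~a & (e & d)) = 00010001000100010000000000000000
  ((~b | c) & (~a & (e & d))) = 00010001000000010000000000000000
  ((((a & e) & c) & d) | ((~b | c) & (~a & (e & d)))) = 00010001000000010000000100000001

((((a & e) & c) & d) | ((~b | c) & (~a & (e & d))))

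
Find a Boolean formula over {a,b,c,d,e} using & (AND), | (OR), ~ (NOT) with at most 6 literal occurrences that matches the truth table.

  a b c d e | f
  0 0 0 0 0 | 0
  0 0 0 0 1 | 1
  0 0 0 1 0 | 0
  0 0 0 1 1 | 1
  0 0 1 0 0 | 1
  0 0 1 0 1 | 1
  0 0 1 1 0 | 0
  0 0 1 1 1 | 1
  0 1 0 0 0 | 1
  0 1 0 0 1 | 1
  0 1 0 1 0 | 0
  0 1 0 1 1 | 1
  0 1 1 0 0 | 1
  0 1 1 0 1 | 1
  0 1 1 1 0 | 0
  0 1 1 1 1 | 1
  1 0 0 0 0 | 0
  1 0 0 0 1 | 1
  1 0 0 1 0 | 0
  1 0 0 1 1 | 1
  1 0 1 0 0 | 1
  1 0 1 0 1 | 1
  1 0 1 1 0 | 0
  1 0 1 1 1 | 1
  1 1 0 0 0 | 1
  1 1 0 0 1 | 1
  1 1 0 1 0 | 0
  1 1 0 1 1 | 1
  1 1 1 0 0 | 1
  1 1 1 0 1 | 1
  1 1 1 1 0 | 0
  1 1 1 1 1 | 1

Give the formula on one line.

  (e | c) = 01011111010111110101111101011111
  (b | (e | c)) = 01011111111111110101111111111111
  ~d = 11001100110011001100110011001100
  (e | ~d) = 11011101110111011101110111011101
  ((b | (e | c)) & (e | ~d)) = 01011101110111010101110111011101

((b | (e | c)) & (e | ~d))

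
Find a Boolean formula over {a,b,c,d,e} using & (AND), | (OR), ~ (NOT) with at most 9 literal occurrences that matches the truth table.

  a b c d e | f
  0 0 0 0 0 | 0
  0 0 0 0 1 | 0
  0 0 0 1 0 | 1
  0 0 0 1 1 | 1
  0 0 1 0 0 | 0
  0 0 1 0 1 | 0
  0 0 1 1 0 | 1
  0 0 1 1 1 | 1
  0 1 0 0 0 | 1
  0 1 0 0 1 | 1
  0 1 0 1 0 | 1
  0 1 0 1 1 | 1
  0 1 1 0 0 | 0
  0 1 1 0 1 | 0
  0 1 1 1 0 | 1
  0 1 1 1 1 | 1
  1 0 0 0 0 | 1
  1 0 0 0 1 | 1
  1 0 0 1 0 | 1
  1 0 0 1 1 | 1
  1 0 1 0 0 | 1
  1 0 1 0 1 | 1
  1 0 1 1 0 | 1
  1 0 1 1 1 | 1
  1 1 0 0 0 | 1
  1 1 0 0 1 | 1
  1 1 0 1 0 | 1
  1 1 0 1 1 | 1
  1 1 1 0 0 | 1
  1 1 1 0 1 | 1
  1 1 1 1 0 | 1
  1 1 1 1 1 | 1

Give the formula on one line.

  ~c = 11110000111100001111000011110000
  (~c & b) = 00000000111100000000000011110000
  ~e = 10101010101010101010101010101010
  ~a = 11111111111111110000000000000000
  (~e | ~a) = 11111111111111111010101010101010
  ((~c & b) & (~e | ~a)) = 00000000111100000000000010100000
  ~d = 11001100110011001100110011001100
  (a & ~d) = 00000000000000001100110011001100
  ((a & ~d) | d) = 00110011001100111111111111111111
  (((~c & b) & (~e | ~a)) | ((a & ~d) | d)) = 00110011111100111111111111111111

(((~c & b) & (~e | ~a)) | ((a & ~d) | d))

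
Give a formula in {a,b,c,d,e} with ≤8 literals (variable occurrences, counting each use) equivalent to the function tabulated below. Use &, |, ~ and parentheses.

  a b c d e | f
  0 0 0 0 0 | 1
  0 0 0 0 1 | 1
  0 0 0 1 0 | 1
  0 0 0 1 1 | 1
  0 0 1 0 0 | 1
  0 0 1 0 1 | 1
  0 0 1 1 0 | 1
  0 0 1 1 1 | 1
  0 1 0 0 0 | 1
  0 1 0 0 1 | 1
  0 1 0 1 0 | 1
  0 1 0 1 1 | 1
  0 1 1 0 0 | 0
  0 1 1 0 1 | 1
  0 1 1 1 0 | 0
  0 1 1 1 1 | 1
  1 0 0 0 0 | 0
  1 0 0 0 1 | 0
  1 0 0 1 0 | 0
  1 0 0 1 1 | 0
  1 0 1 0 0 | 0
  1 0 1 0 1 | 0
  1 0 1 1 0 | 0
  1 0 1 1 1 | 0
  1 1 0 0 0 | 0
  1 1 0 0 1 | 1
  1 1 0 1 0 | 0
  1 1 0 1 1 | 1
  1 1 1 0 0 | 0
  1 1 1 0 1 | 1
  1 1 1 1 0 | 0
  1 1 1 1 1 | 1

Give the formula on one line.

  (b & e) = 00000000010101010000000001010101
  ~c = 11110000111100001111000011110000
  ~a = 11111111111111110000000000000000
  (~c & ~a) = 11110000111100000000000000000000
  ~b = 11111111000000001111111100000000
  (~b | e) = 11111111010101011111111101010101
  (~a & (~b | e)) = 11111111010101010000000000000000
  ((~c & ~a) | (~a & (~b | e))) = 11111111111101010000000000000000
  ((b & e) | ((~c & ~a) | (~a & (~b | e)))) = 11111111111101010000000001010101

((b & e) | ((~c & ~a) | (~a & (~b | e))))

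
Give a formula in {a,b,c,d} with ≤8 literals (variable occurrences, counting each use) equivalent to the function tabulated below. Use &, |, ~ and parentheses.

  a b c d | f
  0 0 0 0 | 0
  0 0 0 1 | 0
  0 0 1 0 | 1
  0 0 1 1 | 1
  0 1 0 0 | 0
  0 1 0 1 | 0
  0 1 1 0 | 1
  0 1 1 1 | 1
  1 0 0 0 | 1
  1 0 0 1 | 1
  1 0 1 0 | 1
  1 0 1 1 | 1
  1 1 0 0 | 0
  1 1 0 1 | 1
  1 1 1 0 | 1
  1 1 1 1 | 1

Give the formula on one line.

  ~b = 1111000011110000
  (a & ~b) = 0000000011110000
  (b & a) = 0000000000001111
  (d & (b & a)) = 0000000000000101
  ((a & ~b) | (d & (b & a))) = 0000000011110101
  (c | ((a & ~b) | (d & (b & a)))) = 0011001111110111

(c | ((a & ~b) | (d & (b & a))))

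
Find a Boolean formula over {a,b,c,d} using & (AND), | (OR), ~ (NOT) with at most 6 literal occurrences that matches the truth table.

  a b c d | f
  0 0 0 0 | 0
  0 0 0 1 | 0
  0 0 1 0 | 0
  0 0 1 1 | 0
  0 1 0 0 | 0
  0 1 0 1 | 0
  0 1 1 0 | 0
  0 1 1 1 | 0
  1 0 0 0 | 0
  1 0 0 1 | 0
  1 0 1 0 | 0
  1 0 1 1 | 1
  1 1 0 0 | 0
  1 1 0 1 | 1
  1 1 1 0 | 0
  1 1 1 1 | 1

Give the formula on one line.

  (d & a) = 0000000001010101
  (c | b) = 0011111100111111
  ((d & a) & (c | b)) = 0000000000010101

((d & a) & (c | b))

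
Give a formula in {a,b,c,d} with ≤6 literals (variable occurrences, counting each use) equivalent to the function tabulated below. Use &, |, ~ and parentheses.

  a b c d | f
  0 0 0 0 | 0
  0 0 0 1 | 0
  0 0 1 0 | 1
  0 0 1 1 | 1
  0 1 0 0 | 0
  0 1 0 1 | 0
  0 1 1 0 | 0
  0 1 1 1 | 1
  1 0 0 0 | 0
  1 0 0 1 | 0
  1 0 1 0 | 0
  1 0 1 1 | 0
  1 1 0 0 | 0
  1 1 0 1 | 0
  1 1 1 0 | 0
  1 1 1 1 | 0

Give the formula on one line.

  (a & c) = 0000000000110011
  ~b = 1111000011110000
  (d | ~b) = 1111010111110101
  ((a & c) | (d | ~b)) = 1111010111110111
  ~a = 1111111100000000
  (((a & c) | (d | ~b)) & ~a) = 1111010100000000
  (c & (((a & c) | (d | ~b)) & ~a)) = 0011000100000000

(c & (((a & c) | (d | ~b)) & ~a))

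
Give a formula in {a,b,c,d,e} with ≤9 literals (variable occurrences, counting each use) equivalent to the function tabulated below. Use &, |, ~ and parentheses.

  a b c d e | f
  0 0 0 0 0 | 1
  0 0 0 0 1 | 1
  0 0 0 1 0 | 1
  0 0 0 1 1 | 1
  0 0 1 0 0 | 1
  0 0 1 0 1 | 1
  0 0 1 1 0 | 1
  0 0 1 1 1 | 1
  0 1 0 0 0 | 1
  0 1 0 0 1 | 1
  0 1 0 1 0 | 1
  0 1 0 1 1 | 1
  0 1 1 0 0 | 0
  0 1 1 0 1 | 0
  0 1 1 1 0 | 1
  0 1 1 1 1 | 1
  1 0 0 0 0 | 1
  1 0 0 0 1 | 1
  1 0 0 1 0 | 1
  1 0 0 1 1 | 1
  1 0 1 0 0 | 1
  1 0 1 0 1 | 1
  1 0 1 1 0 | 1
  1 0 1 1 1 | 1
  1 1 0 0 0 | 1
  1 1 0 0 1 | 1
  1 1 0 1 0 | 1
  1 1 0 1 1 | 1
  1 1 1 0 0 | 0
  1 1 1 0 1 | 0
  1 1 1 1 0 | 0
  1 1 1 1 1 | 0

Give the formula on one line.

  ~b = 11111111000000001111111100000000
  ~c = 11110000111100001111000011110000
  (~b | ~c) = 11111111111100001111111111110000
  ~a = 11111111111111110000000000000000
  (d & ~a) = 00110011001100110000000000000000
  (b & (d & ~a)) = 00000000001100110000000000000000
  ((b & (d & ~a)) | ~c) = 11110000111100111111000011110000
  ((~b | ~c) | ((b & (d & ~a)) | ~c)) = 11111111111100111111111111110000

((~b | ~c) | ((b & (d & ~a)) | ~c))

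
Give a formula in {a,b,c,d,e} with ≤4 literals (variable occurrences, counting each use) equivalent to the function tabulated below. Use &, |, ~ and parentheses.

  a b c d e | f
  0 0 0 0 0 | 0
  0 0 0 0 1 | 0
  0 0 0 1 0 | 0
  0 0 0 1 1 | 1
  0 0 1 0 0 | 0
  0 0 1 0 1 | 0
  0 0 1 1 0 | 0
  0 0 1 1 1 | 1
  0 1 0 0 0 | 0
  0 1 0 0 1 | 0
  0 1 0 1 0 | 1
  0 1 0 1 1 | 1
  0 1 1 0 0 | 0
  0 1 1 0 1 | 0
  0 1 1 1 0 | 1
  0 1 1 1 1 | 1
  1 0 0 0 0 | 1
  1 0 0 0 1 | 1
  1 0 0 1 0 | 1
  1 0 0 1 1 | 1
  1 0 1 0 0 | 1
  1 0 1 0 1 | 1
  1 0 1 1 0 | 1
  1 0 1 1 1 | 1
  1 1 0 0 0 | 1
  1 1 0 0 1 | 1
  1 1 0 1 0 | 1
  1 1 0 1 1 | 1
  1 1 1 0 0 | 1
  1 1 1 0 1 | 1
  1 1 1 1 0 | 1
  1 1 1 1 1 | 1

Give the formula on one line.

  (b | e) = 01010101111111110101010111111111
  (d & (b | e)) = 00010001001100110001000100110011
  ((d & (b | e)) | a) = 00010001001100111111111111111111

((d & (b | e)) | a)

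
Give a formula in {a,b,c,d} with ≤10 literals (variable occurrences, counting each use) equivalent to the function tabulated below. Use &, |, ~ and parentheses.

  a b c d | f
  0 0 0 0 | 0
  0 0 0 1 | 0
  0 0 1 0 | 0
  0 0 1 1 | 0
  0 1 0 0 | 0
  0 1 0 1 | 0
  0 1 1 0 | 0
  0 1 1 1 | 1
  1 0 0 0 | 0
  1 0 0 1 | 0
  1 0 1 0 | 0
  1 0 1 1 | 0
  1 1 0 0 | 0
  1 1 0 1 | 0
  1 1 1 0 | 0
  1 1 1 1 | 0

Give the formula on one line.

((~d | (a | b)) & ((~a & ((c | (a & d)) | ~b)) & d))

  ~d = 1010101010101010
  (a | b) = 0000111111111111
  (~d | (a | b)) = 1010111111111111
  ~a = 1111111100000000
  (a & d) = 0000000001010101
  (c | (a & d)) = 0011001101110111
  ~b = 1111000011110000
  ((c | (a & d)) | ~b) = 1111001111110111
  (~a & ((c | (a & d)) | ~b)) = 1111001100000000
  ((~a & ((c | (a & d)) | ~b)) & d) = 0101000100000000
  ((~d | (a | b)) & ((~a & ((c | (a & d)) | ~b)) & d)) = 0000000100000000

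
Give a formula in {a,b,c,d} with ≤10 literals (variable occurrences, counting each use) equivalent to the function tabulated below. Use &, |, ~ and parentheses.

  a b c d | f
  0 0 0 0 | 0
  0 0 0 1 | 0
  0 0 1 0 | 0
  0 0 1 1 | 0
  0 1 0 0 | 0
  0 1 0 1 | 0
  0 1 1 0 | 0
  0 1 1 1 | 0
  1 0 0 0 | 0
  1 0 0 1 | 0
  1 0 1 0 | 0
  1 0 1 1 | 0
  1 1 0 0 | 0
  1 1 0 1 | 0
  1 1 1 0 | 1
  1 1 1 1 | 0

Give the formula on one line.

  ~c = 1100110011001100
  (b | d) = 0101111101011111
  (~c & (b | d)) = 0100110001001100
  (b | (~c & (b | d))) = 0100111101001111
  ~b = 1111000011110000
  (c & a) = 0000000000110011
  (~b | (c & a)) = 1111000011110011
  ~d = 1010101010101010
  ((~b | (c & a)) & ~d) = 1010000010100010
  ((b | (~c & (b | d))) & ((~b | (c & a)) & ~d)) = 0000000000000010

((b | (~c & (b | d))) & ((~b | (c & a)) & ~d))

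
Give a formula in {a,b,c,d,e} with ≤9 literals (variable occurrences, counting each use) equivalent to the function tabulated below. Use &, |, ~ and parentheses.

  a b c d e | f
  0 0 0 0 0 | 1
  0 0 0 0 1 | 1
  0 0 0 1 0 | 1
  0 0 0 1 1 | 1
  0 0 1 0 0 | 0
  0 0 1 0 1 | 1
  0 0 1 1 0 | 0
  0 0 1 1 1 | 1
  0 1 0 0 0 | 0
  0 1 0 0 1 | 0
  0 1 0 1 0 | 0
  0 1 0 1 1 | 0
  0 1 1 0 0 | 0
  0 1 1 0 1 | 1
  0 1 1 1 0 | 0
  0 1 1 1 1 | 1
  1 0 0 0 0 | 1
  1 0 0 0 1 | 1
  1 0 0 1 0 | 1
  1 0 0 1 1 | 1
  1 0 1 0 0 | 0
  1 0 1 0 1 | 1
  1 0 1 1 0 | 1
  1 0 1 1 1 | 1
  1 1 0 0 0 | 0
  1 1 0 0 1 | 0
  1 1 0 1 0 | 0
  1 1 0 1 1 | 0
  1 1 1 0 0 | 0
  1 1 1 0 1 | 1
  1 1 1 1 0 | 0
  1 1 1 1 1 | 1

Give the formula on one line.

  ~c = 11110000111100001111000011110000
  (d & a) = 00000000000000000011001100110011
  (~c | (d & a)) = 11110000111100001111001111110011
  (e | (~c | (d & a))) = 11110101111101011111011111110111
  ~b = 11111111000000001111111100000000
  (e & c) = 00000101000001010000010100000101
  (~b | (e & c)) = 11111111000001011111111100000101
  ((e | (~c | (d & a))) & (~b | (e & c))) = 11110101000001011111011100000101

((e | (~c | (d & a))) & (~b | (e & c)))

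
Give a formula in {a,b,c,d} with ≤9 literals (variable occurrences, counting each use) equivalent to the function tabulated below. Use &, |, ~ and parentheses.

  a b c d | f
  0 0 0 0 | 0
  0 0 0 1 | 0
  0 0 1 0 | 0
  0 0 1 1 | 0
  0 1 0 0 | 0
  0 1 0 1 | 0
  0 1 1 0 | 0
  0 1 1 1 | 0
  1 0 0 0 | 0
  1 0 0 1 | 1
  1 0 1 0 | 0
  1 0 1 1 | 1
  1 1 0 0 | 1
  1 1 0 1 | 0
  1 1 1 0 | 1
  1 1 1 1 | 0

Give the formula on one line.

((~d | ~b) & ((((b | (d & (c | a))) & a) | b) & a))

  ~d = 1010101010101010
  ~b = 1111000011110000
  (~d | ~b) = 1111101011111010
  (c | a) = 0011001111111111
  (d & (c | a)) = 0001000101010101
  (b | (d & (c | a))) = 0001111101011111
  ((b | (d & (c | a))) & a) = 0000000001011111
  (((b | (d & (c | a))) & a) | b) = 0000111101011111
  ((((b | (d & (c | a))) & a) | b) & a) = 0000000001011111
  ((~d | ~b) & ((((b | (d & (c | a))) & a) | b) & a)) = 0000000001011010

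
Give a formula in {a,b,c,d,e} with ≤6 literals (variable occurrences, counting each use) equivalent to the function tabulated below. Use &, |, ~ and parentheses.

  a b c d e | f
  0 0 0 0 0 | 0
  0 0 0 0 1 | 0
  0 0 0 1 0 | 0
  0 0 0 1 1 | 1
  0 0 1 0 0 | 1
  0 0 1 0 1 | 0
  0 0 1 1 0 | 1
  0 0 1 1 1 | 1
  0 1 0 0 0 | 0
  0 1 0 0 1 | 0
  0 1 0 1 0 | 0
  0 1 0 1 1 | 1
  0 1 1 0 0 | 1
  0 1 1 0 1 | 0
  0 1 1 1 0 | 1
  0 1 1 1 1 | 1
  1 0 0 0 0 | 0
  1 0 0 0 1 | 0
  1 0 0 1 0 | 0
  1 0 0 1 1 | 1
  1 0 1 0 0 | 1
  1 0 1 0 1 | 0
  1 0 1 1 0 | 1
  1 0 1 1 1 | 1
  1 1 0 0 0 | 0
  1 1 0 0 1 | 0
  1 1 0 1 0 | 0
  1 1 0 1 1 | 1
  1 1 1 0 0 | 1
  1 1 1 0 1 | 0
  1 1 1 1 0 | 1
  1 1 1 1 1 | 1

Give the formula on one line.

(((e & d) | c) & (d | ~e))

  (e & d) = 00010001000100010001000100010001
  ((e & d) | c) = 00011111000111110001111100011111
  ~e = 10101010101010101010101010101010
  (d | ~e) = 10111011101110111011101110111011
  (((e & d) | c) & (d | ~e)) = 00011011000110110001101100011011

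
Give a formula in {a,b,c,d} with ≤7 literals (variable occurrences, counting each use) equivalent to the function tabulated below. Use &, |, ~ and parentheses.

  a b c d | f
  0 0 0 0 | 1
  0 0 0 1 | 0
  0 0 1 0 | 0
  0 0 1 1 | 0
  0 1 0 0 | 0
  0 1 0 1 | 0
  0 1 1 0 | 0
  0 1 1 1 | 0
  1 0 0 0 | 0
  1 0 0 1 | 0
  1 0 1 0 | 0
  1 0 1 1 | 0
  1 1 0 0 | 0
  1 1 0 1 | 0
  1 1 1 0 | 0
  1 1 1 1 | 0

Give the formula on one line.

(((~b | a) & ((a | ~d) & ~c)) & (~b & ~a))

  ~b = 1111000011110000
  (~b | a) = 1111000011111111
  ~d = 1010101010101010
  (a | ~d) = 1010101011111111
  ~c = 1100110011001100
  ((a | ~d) & ~c) = 1000100011001100
  ((~b | a) & ((a | ~d) & ~c)) = 1000000011001100
  ~a = 1111111100000000
  (~b & ~a) = 1111000000000000
  (((~b | a) & ((a | ~d) & ~c)) & (~b & ~a)) = 1000000000000000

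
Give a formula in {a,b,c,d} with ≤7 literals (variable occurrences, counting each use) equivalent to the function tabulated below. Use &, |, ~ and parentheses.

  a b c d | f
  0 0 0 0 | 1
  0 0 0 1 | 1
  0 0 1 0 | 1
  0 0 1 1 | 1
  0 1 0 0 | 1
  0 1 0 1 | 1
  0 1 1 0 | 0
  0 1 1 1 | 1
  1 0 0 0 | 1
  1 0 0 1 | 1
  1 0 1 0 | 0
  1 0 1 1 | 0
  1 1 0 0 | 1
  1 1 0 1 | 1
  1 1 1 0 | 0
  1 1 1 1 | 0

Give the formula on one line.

((~c | (d | ~b)) & (~a | ~c))

  ~c = 1100110011001100
  ~b = 1111000011110000
  (d | ~b) = 1111010111110101
  (~c | (d | ~b)) = 1111110111111101
  ~a = 1111111100000000
  (~a | ~c) = 1111111111001100
  ((~c | (d | ~b)) & (~a | ~c)) = 1111110111001100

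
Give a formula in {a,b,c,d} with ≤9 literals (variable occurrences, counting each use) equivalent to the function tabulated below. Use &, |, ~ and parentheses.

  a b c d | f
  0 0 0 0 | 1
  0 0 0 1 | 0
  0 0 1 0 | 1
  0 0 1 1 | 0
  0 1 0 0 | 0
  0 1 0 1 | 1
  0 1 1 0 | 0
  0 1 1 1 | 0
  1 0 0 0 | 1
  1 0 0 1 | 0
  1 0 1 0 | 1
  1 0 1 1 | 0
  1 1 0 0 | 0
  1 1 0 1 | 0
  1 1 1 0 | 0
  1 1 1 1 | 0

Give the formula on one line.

  ~a = 1111111100000000
  (~a & b) = 0000111100000000
  ~d = 1010101010101010
  ((~a & b) | ~d) = 1010111110101010
  ~c = 1100110011001100
  (~c & d) = 0100010001000100
  (b & (~c & d)) = 0000010000000100
  ~b = 1111000011110000
  (b | ~d) = 1010111110101111
  (~b & (b | ~d)) = 1010000010100000
  ((b & (~c & d)) | (~b & (b | ~d))) = 1010010010100100
  (((~a & b) | ~d) & ((b & (~c & d)) | (~b & (b | ~d)))) = 1010010010100000

(((~a & b) | ~d) & ((b & (~c & d)) | (~b & (b | ~d))))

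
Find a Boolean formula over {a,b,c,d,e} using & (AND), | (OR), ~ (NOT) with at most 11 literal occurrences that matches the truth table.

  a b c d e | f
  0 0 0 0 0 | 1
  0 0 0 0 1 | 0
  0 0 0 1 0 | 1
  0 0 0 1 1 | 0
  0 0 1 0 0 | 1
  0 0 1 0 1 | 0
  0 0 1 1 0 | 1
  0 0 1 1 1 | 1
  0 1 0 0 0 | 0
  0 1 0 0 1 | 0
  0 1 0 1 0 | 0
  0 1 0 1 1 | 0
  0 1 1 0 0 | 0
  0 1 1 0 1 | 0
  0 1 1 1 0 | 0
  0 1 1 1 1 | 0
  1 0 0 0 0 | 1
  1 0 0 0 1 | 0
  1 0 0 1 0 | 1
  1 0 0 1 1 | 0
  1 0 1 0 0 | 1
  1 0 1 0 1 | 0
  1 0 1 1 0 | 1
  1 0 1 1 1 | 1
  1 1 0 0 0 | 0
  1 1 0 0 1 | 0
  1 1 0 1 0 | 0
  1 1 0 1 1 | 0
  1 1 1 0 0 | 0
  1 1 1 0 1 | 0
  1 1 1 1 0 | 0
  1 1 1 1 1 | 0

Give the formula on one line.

(~b & (((c & d) | ~e) | ((~e | d) & (b & ~a))))

  ~b = 11111111000000001111111100000000
  (c & d) = 00000011000000110000001100000011
  ~e = 10101010101010101010101010101010
  ((c & d) | ~e) = 10101011101010111010101110101011
  (~e | d) = 10111011101110111011101110111011
  ~a = 11111111111111110000000000000000
  (b & ~a) = 00000000111111110000000000000000
  ((~e | d) & (b & ~a)) = 00000000101110110000000000000000
  (((c & d) | ~e) | ((~e | d) & (b & ~a))) = 10101011101110111010101110101011
  (~b & (((c & d) | ~e) | ((~e | d) & (b & ~a)))) = 10101011000000001010101100000000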